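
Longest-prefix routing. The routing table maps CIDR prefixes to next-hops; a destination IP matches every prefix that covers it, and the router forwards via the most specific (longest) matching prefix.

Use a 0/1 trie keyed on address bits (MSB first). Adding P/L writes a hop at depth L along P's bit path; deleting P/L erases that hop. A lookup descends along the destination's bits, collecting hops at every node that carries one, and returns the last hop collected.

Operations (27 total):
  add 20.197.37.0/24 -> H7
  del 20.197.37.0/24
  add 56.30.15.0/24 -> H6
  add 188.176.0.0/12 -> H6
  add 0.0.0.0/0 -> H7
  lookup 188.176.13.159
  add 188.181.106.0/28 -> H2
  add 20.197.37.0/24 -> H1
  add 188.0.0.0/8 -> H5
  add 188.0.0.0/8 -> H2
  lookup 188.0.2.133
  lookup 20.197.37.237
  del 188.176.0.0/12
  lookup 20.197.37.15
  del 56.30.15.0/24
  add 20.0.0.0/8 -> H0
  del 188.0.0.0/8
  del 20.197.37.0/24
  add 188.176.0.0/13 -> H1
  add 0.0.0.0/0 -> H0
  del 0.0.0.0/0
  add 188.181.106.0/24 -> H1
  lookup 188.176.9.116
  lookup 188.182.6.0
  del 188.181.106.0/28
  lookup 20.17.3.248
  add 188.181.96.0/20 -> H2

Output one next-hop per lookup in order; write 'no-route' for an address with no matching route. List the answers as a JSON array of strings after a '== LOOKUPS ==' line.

Process each operation:
  add 20.197.37.0/24 -> H7 at depth 24
  - 20.197.37.0/24 clear@24
  add 56.30.15.0/24 -> H6 at depth 24
  add 188.176.0.0/12 -> H6 at depth 12
  add 0.0.0.0/0 -> H7 at depth 0
  lookup 188.176.13.159: bits 101111001011 walk d0:H7→d1:-→d2:-→d3:-→d4:-→d5:-→d6:-→d7:-→d8:-→d9:-→d10:-→d11:-→d12:H6 -> H6
  add 188.181.106.0/28 -> H2 at depth 28
  add 20.197.37.0/24 -> H1 at depth 24
  add 188.0.0.0/8 -> H5 at depth 8
  add 188.0.0.0/8 -> H2 at depth 8
  lookup 188.0.2.133: bits 10111100 walk d0:H7→d1:-→d2:-→d3:-→d4:-→d5:-→d6:-→d7:-→d8:H2 -> H2
  lookup 20.197.37.237: bits 000101001100010100100101 walk d0:H7→d1:-→d2:-→d3:-→d4:-→d5:-→d6:-→d7:-→d8:-→d9:-→d10:-→d11:-→d12:-→d13:-→d14:-→d15:-→d16:-→d17:-→d18:-→d19:-→d20:-→d21:-→d22:-→d23:-→d24:H1 -> H1
  - 188.176.0.0/12 clear@12
  lookup 20.197.37.15: bits 000101001100010100100101 walk d0:H7→d1:-→d2:-→d3:-→d4:-→d5:-→d6:-→d7:-→d8:-→d9:-→d10:-→d11:-→d12:-→d13:-→d14:-→d15:-→d16:-→d17:-→d18:-→d19:-→d20:-→d21:-→d22:-→d23:-→d24:H1 -> H1
  - 56.30.15.0/24 clear@24
  add 20.0.0.0/8 -> H0 at depth 8
  - 188.0.0.0/8 clear@8
  - 20.197.37.0/24 clear@24
  add 188.176.0.0/13 -> H1 at depth 13
  add 0.0.0.0/0 -> H0 at depth 0
  - 0.0.0.0/0 clear@0
  add 188.181.106.0/24 -> H1 at depth 24
  lookup 188.176.9.116: bits 1011110010110 walk d0:-→d1:-→d2:-→d3:-→d4:-→d5:-→d6:-→d7:-→d8:-→d9:-→d10:-→d11:-→d12:-→d13:H1 -> H1
  lookup 188.182.6.0: bits 10111100101101 walk d0:-→d1:-→d2:-→d3:-→d4:-→d5:-→d6:-→d7:-→d8:-→d9:-→d10:-→d11:-→d12:-→d13:H1→d14:- -> H1
  - 188.181.106.0/28 clear@28
  lookup 20.17.3.248: bits 00010100 walk d0:-→d1:-→d2:-→d3:-→d4:-→d5:-→d6:-→d7:-→d8:H0 -> H0
  add 188.181.96.0/20 -> H2 at depth 20

== LOOKUPS ==
["H6","H2","H1","H1","H1","H1","H0"]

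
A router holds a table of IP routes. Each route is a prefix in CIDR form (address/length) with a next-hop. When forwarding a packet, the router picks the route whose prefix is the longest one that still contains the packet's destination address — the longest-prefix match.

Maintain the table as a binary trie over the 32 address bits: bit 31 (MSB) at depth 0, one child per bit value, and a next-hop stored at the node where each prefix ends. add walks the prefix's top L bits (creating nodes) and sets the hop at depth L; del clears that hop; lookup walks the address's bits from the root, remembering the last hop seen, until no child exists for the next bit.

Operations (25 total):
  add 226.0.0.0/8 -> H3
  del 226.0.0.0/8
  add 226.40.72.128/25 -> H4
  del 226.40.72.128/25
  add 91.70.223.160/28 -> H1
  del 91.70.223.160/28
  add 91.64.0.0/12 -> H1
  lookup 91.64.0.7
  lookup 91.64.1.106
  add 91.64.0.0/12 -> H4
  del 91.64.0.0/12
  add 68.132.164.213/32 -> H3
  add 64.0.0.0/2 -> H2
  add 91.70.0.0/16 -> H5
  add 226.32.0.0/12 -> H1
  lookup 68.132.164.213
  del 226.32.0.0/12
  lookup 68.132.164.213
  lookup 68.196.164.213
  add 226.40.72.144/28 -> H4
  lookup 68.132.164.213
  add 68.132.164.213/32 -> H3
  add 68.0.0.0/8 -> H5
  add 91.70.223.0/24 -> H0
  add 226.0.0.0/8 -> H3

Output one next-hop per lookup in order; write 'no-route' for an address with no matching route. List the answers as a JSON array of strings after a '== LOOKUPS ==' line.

Process each operation:
  add 226.0.0.0/8 -> H3 at depth 8
  del 226.0.0.0/8 (clear depth 8)
  add 226.40.72.128/25 -> H4 at depth 25
  del 226.40.72.128/25 (clear depth 25)
  add 91.70.223.160/28 -> H1 at depth 28
  del 91.70.223.160/28 (clear depth 28)
  add 91.64.0.0/12 -> H1 at depth 12
  Q 91.64.0.7: descend 0101101101000 ; hops seen [H1] ; pick H1
  Q 91.64.1.106: descend 0101101101000 ; hops seen [H1] ; pick H1
  add 91.64.0.0/12 -> H4 at depth 12
  del 91.64.0.0/12 (clear depth 12)
  add 68.132.164.213/32 -> H3 at depth 32
  add 64.0.0.0/2 -> H2 at depth 2
  add 91.70.0.0/16 -> H5 at depth 16
  add 226.32.0.0/12 -> H1 at depth 12
  Q 68.132.164.213: descend 01000100100001001010010011010101 ; hops seen [H2,H3] ; pick H3
  del 226.32.0.0/12 (clear depth 12)
  Q 68.132.164.213: descend 01000100100001001010010011010101 ; hops seen [H2,H3] ; pick H3
  Q 68.196.164.213: descend 010001001 ; hops seen [H2] ; pick H2
  add 226.40.72.144/28 -> H4 at depth 28
  Q 68.132.164.213: descend 01000100100001001010010011010101 ; hops seen [H2,H3] ; pick H3
  add 68.132.164.213/32 -> H3 at depth 32
  add 68.0.0.0/8 -> H5 at depth 8
  add 91.70.223.0/24 -> H0 at depth 24
  add 226.0.0.0/8 -> H3 at depth 8

== LOOKUPS ==
["H1","H1","H3","H3","H2","H3"]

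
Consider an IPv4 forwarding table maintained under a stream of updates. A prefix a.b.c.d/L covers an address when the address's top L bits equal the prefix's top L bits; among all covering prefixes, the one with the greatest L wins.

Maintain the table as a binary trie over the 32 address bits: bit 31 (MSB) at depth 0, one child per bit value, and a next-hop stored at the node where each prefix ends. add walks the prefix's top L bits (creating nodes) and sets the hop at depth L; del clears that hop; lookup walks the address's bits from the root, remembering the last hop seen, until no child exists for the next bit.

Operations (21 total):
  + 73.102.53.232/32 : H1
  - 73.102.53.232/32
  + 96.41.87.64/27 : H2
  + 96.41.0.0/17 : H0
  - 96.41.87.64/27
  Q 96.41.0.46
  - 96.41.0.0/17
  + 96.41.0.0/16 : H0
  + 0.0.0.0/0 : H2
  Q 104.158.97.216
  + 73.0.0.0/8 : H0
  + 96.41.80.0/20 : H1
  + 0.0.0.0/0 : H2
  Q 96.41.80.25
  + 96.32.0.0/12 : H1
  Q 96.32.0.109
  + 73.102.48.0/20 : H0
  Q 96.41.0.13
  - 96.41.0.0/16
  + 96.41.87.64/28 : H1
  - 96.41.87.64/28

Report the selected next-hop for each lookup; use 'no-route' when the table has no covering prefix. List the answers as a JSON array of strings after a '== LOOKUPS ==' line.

Trace:
  add 73.102.53.232/32 -> H1 at depth 32
  - 73.102.53.232/32 clear@32
  add 96.41.87.64/27 -> H2 at depth 27
  add 96.41.0.0/17 -> H0 at depth 17
  - 96.41.87.64/27 clear@27
  ? 96.41.0.46  path d0:-→d1:-→d2:-→d3:-→d4:-→d5:-→d6:-→d7:-→d8:-→d9:-→d10:-→d11:-→d12:-→d13:-→d14:-→d15:-→d16:-→d17:H0  best=H0
  - 96.41.0.0/17 clear@17
  add 96.41.0.0/16 -> H0 at depth 16
  add 0.0.0.0/0 -> H2 at depth 0
  ? 104.158.97.216  path d0:H2→d1:-→d2:-→d3:-→d4:-  best=H2
  add 73.0.0.0/8 -> H0 at depth 8
  add 96.41.80.0/20 -> H1 at depth 20
  add 0.0.0.0/0 -> H2 at depth 0
  ? 96.41.80.25  path d0:H2→d1:-→d2:-→d3:-→d4:-→d5:-→d6:-→d7:-→d8:-→d9:-→d10:-→d11:-→d12:-→d13:-→d14:-→d15:-→d16:H0→d17:-→d18:-→d19:-→d20:H1→d21:-  best=H1
  add 96.32.0.0/12 -> H1 at depth 12
  ? 96.32.0.109  path d0:H2→d1:-→d2:-→d3:-→d4:-→d5:-→d6:-→d7:-→d8:-→d9:-→d10:-→d11:-→d12:H1  best=H1
  add 73.102.48.0/20 -> H0 at depth 20
  ? 96.41.0.13  path d0:H2→d1:-→d2:-→d3:-→d4:-→d5:-→d6:-→d7:-→d8:-→d9:-→d10:-→d11:-→d12:H1→d13:-→d14:-→d15:-→d16:H0→d17:-  best=H0
  - 96.41.0.0/16 clear@16
  add 96.41.87.64/28 -> H1 at depth 28
  - 96.41.87.64/28 clear@28

== LOOKUPS ==
["H0","H2","H1","H1","H0"]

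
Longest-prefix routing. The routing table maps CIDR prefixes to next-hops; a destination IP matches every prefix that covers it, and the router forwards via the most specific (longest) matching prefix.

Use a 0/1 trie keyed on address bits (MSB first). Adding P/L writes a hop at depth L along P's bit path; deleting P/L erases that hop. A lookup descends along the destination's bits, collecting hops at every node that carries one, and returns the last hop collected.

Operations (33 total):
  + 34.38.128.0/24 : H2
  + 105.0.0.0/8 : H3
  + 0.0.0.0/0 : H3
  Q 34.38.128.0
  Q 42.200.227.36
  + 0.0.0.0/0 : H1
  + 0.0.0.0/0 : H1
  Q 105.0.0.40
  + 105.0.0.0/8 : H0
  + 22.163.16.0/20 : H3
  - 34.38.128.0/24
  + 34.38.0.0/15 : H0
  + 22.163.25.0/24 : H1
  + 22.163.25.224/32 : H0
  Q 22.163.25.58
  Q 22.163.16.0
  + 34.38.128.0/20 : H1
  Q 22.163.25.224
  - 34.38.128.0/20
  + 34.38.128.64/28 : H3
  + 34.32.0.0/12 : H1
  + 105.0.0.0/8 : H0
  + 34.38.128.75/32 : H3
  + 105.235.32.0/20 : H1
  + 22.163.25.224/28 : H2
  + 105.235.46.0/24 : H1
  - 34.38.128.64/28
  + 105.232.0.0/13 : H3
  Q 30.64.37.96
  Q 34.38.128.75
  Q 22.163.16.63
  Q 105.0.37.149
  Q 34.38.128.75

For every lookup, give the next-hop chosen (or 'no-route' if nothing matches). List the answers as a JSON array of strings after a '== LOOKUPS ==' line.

Trace:
  add 34.38.128.0/24 -> H2 at depth 24
  add 105.0.0.0/8 -> H3 at depth 8
  add 0.0.0.0/0 -> H3 at depth 0
  lookup 34.38.128.0: bits 001000100010011010000000 walk d0:H3→d1:-→d2:-→d3:-→d4:-→d5:-→d6:-→d7:-→d8:-→d9:-→d10:-→d11:-→d12:-→d13:-→d14:-→d15:-→d16:-→d17:-→d18:-→d19:-→d20:-→d21:-→d22:-→d23:-→d24:H2 -> H2
  lookup 42.200.227.36: bits 0010 walk d0:H3→d1:-→d2:-→d3:-→d4:- -> H3
  add 0.0.0.0/0 -> H1 at depth 0
  add 0.0.0.0/0 -> H1 at depth 0
  lookup 105.0.0.40: bits 01101001 walk d0:H1→d1:-→d2:-→d3:-→d4:-→d5:-→d6:-→d7:-→d8:H3 -> H3
  add 105.0.0.0/8 -> H0 at depth 8
  add 22.163.16.0/20 -> H3 at depth 20
  - 34.38.128.0/24 clear@24
  add 34.38.0.0/15 -> H0 at depth 15
  add 22.163.25.0/24 -> H1 at depth 24
  add 22.163.25.224/32 -> H0 at depth 32
  lookup 22.163.25.58: bits 000101101010001100011001 walk d0:H1→d1:-→d2:-→d3:-→d4:-→d5:-→d6:-→d7:-→d8:-→d9:-→d10:-→d11:-→d12:-→d13:-→d14:-→d15:-→d16:-→d17:-→d18:-→d19:-→d20:H3→d21:-→d22:-→d23:-→d24:H1 -> H1
  lookup 22.163.16.0: bits 00010110101000110001 walk d0:H1→d1:-→d2:-→d3:-→d4:-→d5:-→d6:-→d7:-→d8:-→d9:-→d10:-→d11:-→d12:-→d13:-→d14:-→d15:-→d16:-→d17:-→d18:-→d19:-→d20:H3 -> H3
  add 34.38.128.0/20 -> H1 at depth 20
  lookup 22.163.25.224: bits 00010110101000110001100111100000 walk d0:H1→d1:-→d2:-→d3:-→d4:-→d5:-→d6:-→d7:-→d8:-→d9:-→d10:-→d11:-→d12:-→d13:-→d14:-→d15:-→d16:-→d17:-→d18:-→d19:-→d20:H3→d21:-→d22:-→d23:-→d24:H1→d25:-→d26:-→d27:-→d28:-→d29:-→d30:-→d31:-→d32:H0 -> H0
  - 34.38.128.0/20 clear@20
  add 34.38.128.64/28 -> H3 at depth 28
  add 34.32.0.0/12 -> H1 at depth 12
  add 105.0.0.0/8 -> H0 at depth 8
  add 34.38.128.75/32 -> H3 at depth 32
  add 105.235.32.0/20 -> H1 at depth 20
  add 22.163.25.224/28 -> H2 at depth 28
  add 105.235.46.0/24 -> H1 at depth 24
  - 34.38.128.64/28 clear@28
  add 105.232.0.0/13 -> H3 at depth 13
  lookup 30.64.37.96: bits 0001 walk d0:H1→d1:-→d2:-→d3:-→d4:- -> H1
  lookup 34.38.128.75: bits 00100010001001101000000001001011 walk d0:H1→d1:-→d2:-→d3:-→d4:-→d5:-→d6:-→d7:-→d8:-→d9:-→d10:-→d11:-→d12:H1→d13:-→d14:-→d15:H0→d16:-→d17:-→d18:-→d19:-→d20:-→d21:-→d22:-→d23:-→d24:-→d25:-→d26:-→d27:-→d28:-→d29:-→d30:-→d31:-→d32:H3 -> H3
  lookup 22.163.16.63: bits 00010110101000110001 walk d0:H1→d1:-→d2:-→d3:-→d4:-→d5:-→d6:-→d7:-→d8:-→d9:-→d10:-→d11:-→d12:-→d13:-→d14:-→d15:-→d16:-→d17:-→d18:-→d19:-→d20:H3 -> H3
  lookup 105.0.37.149: bits 01101001 walk d0:H1→d1:-→d2:-→d3:-→d4:-→d5:-→d6:-→d7:-→d8:H0 -> H0
  lookup 34.38.128.75: bits 00100010001001101000000001001011 walk d0:H1→d1:-→d2:-→d3:-→d4:-→d5:-→d6:-→d7:-→d8:-→d9:-→d10:-→d11:-→d12:H1→d13:-→d14:-→d15:H0→d16:-→d17:-→d18:-→d19:-→d20:-→d21:-→d22:-→d23:-→d24:-→d25:-→d26:-→d27:-→d28:-→d29:-→d30:-→d31:-→d32:H3 -> H3

== LOOKUPS ==
["H2","H3","H3","H1","H3","H0","H1","H3","H3","H0","H3"]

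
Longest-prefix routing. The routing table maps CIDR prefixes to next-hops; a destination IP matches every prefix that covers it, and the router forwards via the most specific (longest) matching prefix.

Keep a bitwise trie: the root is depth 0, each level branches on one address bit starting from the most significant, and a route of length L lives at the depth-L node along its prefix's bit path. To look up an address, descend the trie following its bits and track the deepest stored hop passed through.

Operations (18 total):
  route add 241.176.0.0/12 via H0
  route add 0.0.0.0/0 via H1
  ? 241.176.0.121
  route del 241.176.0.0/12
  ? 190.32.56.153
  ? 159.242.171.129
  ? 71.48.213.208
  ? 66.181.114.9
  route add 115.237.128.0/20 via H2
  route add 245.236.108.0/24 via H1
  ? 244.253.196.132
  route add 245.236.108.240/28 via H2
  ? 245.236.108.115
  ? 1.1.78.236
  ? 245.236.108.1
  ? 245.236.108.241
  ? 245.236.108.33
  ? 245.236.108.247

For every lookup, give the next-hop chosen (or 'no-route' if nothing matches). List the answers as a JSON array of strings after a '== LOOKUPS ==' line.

Trace:
  + 241.176.0.0/12 (H0) depth=12
  + 0.0.0.0/0 (H1) depth=0
  ? 241.176.0.121  path d0:H1→d1:-→d2:-→d3:-→d4:-→d5:-→d6:-→d7:-→d8:-→d9:-→d10:-→d11:-→d12:H0  best=H0
  del 241.176.0.0/12 (clear depth 12)
  ? 190.32.56.153  path d0:H1→d1:-  best=H1
  ? 159.242.171.129  path d0:H1→d1:-  best=H1
  ? 71.48.213.208  path d0:H1  best=H1
  ? 66.181.114.9  path d0:H1  best=H1
  + 115.237.128.0/20 (H2) depth=20
  + 245.236.108.0/24 (H1) depth=24
  ? 244.253.196.132  path d0:H1→d1:-→d2:-→d3:-→d4:-→d5:-→d6:-→d7:-  best=H1
  + 245.236.108.240/28 (H2) depth=28
  ? 245.236.108.115  path d0:H1→d1:-→d2:-→d3:-→d4:-→d5:-→d6:-→d7:-→d8:-→d9:-→d10:-→d11:-→d12:-→d13:-→d14:-→d15:-→d16:-→d17:-→d18:-→d19:-→d20:-→d21:-→d22:-→d23:-→d24:H1  best=H1
  ? 1.1.78.236  path d0:H1→d1:-  best=H1
  ? 245.236.108.1  path d0:H1→d1:-→d2:-→d3:-→d4:-→d5:-→d6:-→d7:-→d8:-→d9:-→d10:-→d11:-→d12:-→d13:-→d14:-→d15:-→d16:-→d17:-→d18:-→d19:-→d20:-→d21:-→d22:-→d23:-→d24:H1  best=H1
  ? 245.236.108.241  path d0:H1→d1:-→d2:-→d3:-→d4:-→d5:-→d6:-→d7:-→d8:-→d9:-→d10:-→d11:-→d12:-→d13:-→d14:-→d15:-→d16:-→d17:-→d18:-→d19:-→d20:-→d21:-→d22:-→d23:-→d24:H1→d25:-→d26:-→d27:-→d28:H2  best=H2
  ? 245.236.108.33  path d0:H1→d1:-→d2:-→d3:-→d4:-→d5:-→d6:-→d7:-→d8:-→d9:-→d10:-→d11:-→d12:-→d13:-→d14:-→d15:-→d16:-→d17:-→d18:-→d19:-→d20:-→d21:-→d22:-→d23:-→d24:H1  best=H1
  ? 245.236.108.247  path d0:H1→d1:-→d2:-→d3:-→d4:-→d5:-→d6:-→d7:-→d8:-→d9:-→d10:-→d11:-→d12:-→d13:-→d14:-→d15:-→d16:-→d17:-→d18:-→d19:-→d20:-→d21:-→d22:-→d23:-→d24:H1→d25:-→d26:-→d27:-→d28:H2  best=H2

== LOOKUPS ==
["H0","H1","H1","H1","H1","H1","H1","H1","H1","H2","H1","H2"]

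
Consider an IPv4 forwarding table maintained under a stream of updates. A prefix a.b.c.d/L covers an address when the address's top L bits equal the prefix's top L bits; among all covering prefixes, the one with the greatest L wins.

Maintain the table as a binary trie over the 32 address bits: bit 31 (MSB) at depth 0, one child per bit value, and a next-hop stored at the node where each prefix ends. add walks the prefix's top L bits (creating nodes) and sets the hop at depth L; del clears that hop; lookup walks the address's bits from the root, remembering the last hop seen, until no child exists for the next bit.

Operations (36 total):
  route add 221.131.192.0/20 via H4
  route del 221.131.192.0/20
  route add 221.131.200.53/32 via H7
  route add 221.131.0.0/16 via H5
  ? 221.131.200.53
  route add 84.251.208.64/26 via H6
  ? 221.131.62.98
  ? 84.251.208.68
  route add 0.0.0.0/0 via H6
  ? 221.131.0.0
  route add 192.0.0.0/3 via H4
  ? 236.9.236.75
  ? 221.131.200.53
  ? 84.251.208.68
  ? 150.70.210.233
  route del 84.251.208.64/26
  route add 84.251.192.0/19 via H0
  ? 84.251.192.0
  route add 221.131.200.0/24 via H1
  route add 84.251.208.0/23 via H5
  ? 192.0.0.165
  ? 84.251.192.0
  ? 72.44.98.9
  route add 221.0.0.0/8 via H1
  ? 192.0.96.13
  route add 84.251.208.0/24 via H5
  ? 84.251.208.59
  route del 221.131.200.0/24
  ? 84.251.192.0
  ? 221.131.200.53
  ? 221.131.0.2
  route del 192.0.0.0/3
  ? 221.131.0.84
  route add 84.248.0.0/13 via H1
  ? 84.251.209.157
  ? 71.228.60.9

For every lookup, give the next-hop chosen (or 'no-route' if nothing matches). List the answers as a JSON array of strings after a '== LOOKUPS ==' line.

Apply in order:
  add 221.131.192.0/20 -> H4 at depth 20
  - 221.131.192.0/20 clear@20
  add 221.131.200.53/32 -> H7 at depth 32
  add 221.131.0.0/16 -> H5 at depth 16
  Q 221.131.200.53: descend 11011101100000111100100000110101 ; hops seen [H5,H7] ; pick H7
  add 84.251.208.64/26 -> H6 at depth 26
  Q 221.131.62.98: descend 1101110110000011 ; hops seen [H5] ; pick H5
  Q 84.251.208.68: descend 01010100111110111101000001 ; hops seen [H6] ; pick H6
  add 0.0.0.0/0 -> H6 at depth 0
  Q 221.131.0.0: descend 1101110110000011 ; hops seen [H6,H5] ; pick H5
  add 192.0.0.0/3 -> H4 at depth 3
  Q 236.9.236.75: descend 11 ; hops seen [H6] ; pick H6
  Q 221.131.200.53: descend 11011101100000111100100000110101 ; hops seen [H6,H4,H5,H7] ; pick H7
  Q 84.251.208.68: descend 01010100111110111101000001 ; hops seen [H6,H6] ; pick H6
  Q 150.70.210.233: descend 1 ; hops seen [H6] ; pick H6
  - 84.251.208.64/26 clear@26
  add 84.251.192.0/19 -> H0 at depth 19
  Q 84.251.192.0: descend 0101010011111011110 ; hops seen [H6,H0] ; pick H0
  add 221.131.200.0/24 -> H1 at depth 24
  add 84.251.208.0/23 -> H5 at depth 23
  Q 192.0.0.165: descend 110 ; hops seen [H6,H4] ; pick H4
  Q 84.251.192.0: descend 0101010011111011110 ; hops seen [H6,H0] ; pick H0
  Q 72.44.98.9: descend 010 ; hops seen [H6] ; pick H6
  add 221.0.0.0/8 -> H1 at depth 8
  Q 192.0.96.13: descend 110 ; hops seen [H6,H4] ; pick H4
  add 84.251.208.0/24 -> H5 at depth 24
  Q 84.251.208.59: descend 0101010011111011110100000 ; hops seen [H6,H0,H5,H5] ; pick H5
  - 221.131.200.0/24 clear@24
  Q 84.251.192.0: descend 0101010011111011110 ; hops seen [H6,H0] ; pick H0
  Q 221.131.200.53: descend 11011101100000111100100000110101 ; hops seen [H6,H4,H1,H5,H7] ; pick H7
  Q 221.131.0.2: descend 1101110110000011 ; hops seen [H6,H4,H1,H5] ; pick H5
  - 192.0.0.0/3 clear@3
  Q 221.131.0.84: descend 1101110110000011 ; hops seen [H6,H1,H5] ; pick H5
  add 84.248.0.0/13 -> H1 at depth 13
  Q 84.251.209.157: descend 01010100111110111101000 ; hops seen [H6,H1,H0,H5] ; pick H5
  Q 71.228.60.9: descend 010 ; hops seen [H6] ; pick H6

== LOOKUPS ==
["H7","H5","H6","H5","H6","H7","H6","H6","H0","H4","H0","H6","H4","H5","H0","H7","H5","H5","H5","H6"]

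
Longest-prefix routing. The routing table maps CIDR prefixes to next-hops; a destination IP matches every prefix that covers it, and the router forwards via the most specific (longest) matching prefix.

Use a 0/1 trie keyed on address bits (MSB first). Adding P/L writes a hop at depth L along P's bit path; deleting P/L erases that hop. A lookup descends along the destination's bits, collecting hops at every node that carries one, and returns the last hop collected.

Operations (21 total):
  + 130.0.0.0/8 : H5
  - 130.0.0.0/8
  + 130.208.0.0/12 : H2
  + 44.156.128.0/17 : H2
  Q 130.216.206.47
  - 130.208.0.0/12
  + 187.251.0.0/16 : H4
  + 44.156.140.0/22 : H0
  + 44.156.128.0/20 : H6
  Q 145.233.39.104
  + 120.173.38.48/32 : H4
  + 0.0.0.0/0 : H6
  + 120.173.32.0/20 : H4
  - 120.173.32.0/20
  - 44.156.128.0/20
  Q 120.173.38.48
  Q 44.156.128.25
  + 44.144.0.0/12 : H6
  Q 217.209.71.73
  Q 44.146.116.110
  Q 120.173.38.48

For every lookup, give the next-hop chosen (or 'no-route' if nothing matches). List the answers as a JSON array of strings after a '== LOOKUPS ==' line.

Apply in order:
  + 130.0.0.0/8 (H5) depth=8
  - 130.0.0.0/8 clear@8
  + 130.208.0.0/12 (H2) depth=12
  + 44.156.128.0/17 (H2) depth=17
  lookup 130.216.206.47: bits 100000101101 walk d0:-→d1:-→d2:-→d3:-→d4:-→d5:-→d6:-→d7:-→d8:-→d9:-→d10:-→d11:-→d12:H2 -> H2
  - 130.208.0.0/12 clear@12
  + 187.251.0.0/16 (H4) depth=16
  + 44.156.140.0/22 (H0) depth=22
  + 44.156.128.0/20 (H6) depth=20
  lookup 145.233.39.104: bits 100 walk d0:-→d1:-→d2:-→d3:- -> no-route
  + 120.173.38.48/32 (H4) depth=32
  + 0.0.0.0/0 (H6) depth=0
  + 120.173.32.0/20 (H4) depth=20
  - 120.173.32.0/20 clear@20
  - 44.156.128.0/20 clear@20
  lookup 120.173.38.48: bits 01111000101011010010011000110000 walk d0:H6→d1:-→d2:-→d3:-→d4:-→d5:-→d6:-→d7:-→d8:-→d9:-→d10:-→d11:-→d12:-→d13:-→d14:-→d15:-→d16:-→d17:-→d18:-→d19:-→d20:-→d21:-→d22:-→d23:-→d24:-→d25:-→d26:-→d27:-→d28:-→d29:-→d30:-→d31:-→d32:H4 -> H4
  lookup 44.156.128.25: bits 00101100100111001000 walk d0:H6→d1:-→d2:-→d3:-→d4:-→d5:-→d6:-→d7:-→d8:-→d9:-→d10:-→d11:-→d12:-→d13:-→d14:-→d15:-→d16:-→d17:H2→d18:-→d19:-→d20:- -> H2
  + 44.144.0.0/12 (H6) depth=12
  lookup 217.209.71.73: bits 1 walk d0:H6→d1:- -> H6
  lookup 44.146.116.110: bits 001011001001 walk d0:H6→d1:-→d2:-→d3:-→d4:-→d5:-→d6:-→d7:-→d8:-→d9:-→d10:-→d11:-→d12:H6 -> H6
  lookup 120.173.38.48: bits 01111000101011010010011000110000 walk d0:H6→d1:-→d2:-→d3:-→d4:-→d5:-→d6:-→d7:-→d8:-→d9:-→d10:-→d11:-→d12:-→d13:-→d14:-→d15:-→d16:-→d17:-→d18:-→d19:-→d20:-→d21:-→d22:-→d23:-→d24:-→d25:-→d26:-→d27:-→d28:-→d29:-→d30:-→d31:-→d32:H4 -> H4

== LOOKUPS ==
["H2","no-route","H4","H2","H6","H6","H4"]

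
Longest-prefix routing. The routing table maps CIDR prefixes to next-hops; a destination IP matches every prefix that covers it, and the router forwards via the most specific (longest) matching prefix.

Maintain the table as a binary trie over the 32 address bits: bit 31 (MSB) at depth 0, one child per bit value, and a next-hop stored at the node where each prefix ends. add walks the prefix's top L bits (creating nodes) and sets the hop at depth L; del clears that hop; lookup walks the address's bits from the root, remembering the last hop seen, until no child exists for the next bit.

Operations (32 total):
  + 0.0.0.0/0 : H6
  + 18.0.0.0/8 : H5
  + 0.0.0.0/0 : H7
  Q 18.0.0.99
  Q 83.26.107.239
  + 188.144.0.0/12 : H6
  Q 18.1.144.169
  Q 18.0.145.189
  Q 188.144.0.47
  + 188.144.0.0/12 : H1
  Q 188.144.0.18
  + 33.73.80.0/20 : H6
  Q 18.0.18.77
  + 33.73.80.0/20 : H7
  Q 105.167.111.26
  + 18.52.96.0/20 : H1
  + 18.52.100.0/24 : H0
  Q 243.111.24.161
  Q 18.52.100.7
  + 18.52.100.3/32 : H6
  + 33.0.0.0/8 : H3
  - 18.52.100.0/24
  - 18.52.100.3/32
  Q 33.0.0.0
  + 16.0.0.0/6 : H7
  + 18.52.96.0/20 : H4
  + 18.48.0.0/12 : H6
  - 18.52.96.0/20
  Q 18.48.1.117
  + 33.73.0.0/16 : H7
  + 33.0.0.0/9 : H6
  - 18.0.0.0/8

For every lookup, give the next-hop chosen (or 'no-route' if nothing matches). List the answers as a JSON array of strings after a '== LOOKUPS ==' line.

Process each operation:
  + 0.0.0.0/0 (H6) depth=0
  + 18.0.0.0/8 (H5) depth=8
  + 0.0.0.0/0 (H7) depth=0
  Q 18.0.0.99: descend 00010010 ; hops seen [H7,H5] ; pick H5
  Q 83.26.107.239: descend 0 ; hops seen [H7] ; pick H7
  + 188.144.0.0/12 (H6) depth=12
  Q 18.1.144.169: descend 00010010 ; hops seen [H7,H5] ; pick H5
  Q 18.0.145.189: descend 00010010 ; hops seen [H7,H5] ; pick H5
  Q 188.144.0.47: descend 101111001001 ; hops seen [H7,H6] ; pick H6
  + 188.144.0.0/12 (H1) depth=12
  Q 188.144.0.18: descend 101111001001 ; hops seen [H7,H1] ; pick H1
  + 33.73.80.0/20 (H6) depth=20
  Q 18.0.18.77: descend 00010010 ; hops seen [H7,H5] ; pick H5
  + 33.73.80.0/20 (H7) depth=20
  Q 105.167.111.26: descend 0 ; hops seen [H7] ; pick H7
  + 18.52.96.0/20 (H1) depth=20
  + 18.52.100.0/24 (H0) depth=24
  Q 243.111.24.161: descend 1 ; hops seen [H7] ; pick H7
  Q 18.52.100.7: descend 000100100011010001100100 ; hops seen [H7,H5,H1,H0] ; pick H0
  + 18.52.100.3/32 (H6) depth=32
  + 33.0.0.0/8 (H3) depth=8
  del 18.52.100.0/24 (clear depth 24)
  del 18.52.100.3/32 (clear depth 32)
  Q 33.0.0.0: descend 001000010 ; hops seen [H7,H3] ; pick H3
  + 16.0.0.0/6 (H7) depth=6
  + 18.52.96.0/20 (H4) depth=20
  + 18.48.0.0/12 (H6) depth=12
  del 18.52.96.0/20 (clear depth 20)
  Q 18.48.1.117: descend 0001001000110 ; hops seen [H7,H7,H5,H6] ; pick H6
  + 33.73.0.0/16 (H7) depth=16
  + 33.0.0.0/9 (H6) depth=9
  del 18.0.0.0/8 (clear depth 8)

== LOOKUPS ==
["H5","H7","H5","H5","H6","H1","H5","H7","H7","H0","H3","H6"]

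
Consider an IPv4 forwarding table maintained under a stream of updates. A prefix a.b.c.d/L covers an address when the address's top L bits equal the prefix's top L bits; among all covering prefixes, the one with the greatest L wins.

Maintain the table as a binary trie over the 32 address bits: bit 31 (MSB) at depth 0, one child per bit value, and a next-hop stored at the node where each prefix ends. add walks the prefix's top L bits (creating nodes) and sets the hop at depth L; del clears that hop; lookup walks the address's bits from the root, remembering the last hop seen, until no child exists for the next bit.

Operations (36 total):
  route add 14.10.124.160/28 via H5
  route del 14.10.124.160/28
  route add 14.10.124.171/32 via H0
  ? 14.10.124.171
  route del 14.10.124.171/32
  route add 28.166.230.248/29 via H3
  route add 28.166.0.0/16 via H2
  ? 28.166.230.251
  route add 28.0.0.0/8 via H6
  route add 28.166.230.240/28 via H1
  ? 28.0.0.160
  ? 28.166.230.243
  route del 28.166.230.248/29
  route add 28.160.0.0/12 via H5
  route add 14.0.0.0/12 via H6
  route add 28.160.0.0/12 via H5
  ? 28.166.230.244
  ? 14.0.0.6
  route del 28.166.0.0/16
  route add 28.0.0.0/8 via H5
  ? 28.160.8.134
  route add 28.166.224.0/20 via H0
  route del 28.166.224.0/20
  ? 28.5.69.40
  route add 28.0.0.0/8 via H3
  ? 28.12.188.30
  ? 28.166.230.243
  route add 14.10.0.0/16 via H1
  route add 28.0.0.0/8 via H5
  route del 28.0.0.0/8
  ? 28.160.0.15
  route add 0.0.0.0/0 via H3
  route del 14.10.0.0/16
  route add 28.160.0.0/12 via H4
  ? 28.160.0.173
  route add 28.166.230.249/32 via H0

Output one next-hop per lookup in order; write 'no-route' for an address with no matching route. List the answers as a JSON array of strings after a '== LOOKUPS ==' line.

Apply in order:
  add 14.10.124.160/28 -> H5 at depth 28
  del 14.10.124.160/28 (clear depth 28)
  add 14.10.124.171/32 -> H0 at depth 32
  lookup 14.10.124.171: bits 00001110000010100111110010101011 walk d0:-→d1:-→d2:-→d3:-→d4:-→d5:-→d6:-→d7:-→d8:-→d9:-→d10:-→d11:-→d12:-→d13:-→d14:-→d15:-→d16:-→d17:-→d18:-→d19:-→d20:-→d21:-→d22:-→d23:-→d24:-→d25:-→d26:-→d27:-→d28:-→d29:-→d30:-→d31:-→d32:H0 -> H0
  del 14.10.124.171/32 (clear depth 32)
  add 28.166.230.248/29 -> H3 at depth 29
  add 28.166.0.0/16 -> H2 at depth 16
  lookup 28.166.230.251: bits 00011100101001101110011011111 walk d0:-→d1:-→d2:-→d3:-→d4:-→d5:-→d6:-→d7:-→d8:-→d9:-→d10:-→d11:-→d12:-→d13:-→d14:-→d15:-→d16:H2→d17:-→d18:-→d19:-→d20:-→d21:-→d22:-→d23:-→d24:-→d25:-→d26:-→d27:-→d28:-→d29:H3 -> H3
  add 28.0.0.0/8 -> H6 at depth 8
  add 28.166.230.240/28 -> H1 at depth 28
  lookup 28.0.0.160: bits 00011100 walk d0:-→d1:-→d2:-→d3:-→d4:-→d5:-→d6:-→d7:-→d8:H6 -> H6
  lookup 28.166.230.243: bits 0001110010100110111001101111 walk d0:-→d1:-→d2:-→d3:-→d4:-→d5:-→d6:-→d7:-→d8:H6→d9:-→d10:-→d11:-→d12:-→d13:-→d14:-→d15:-→d16:H2→d17:-→d18:-→d19:-→d20:-→d21:-→d22:-→d23:-→d24:-→d25:-→d26:-→d27:-→d28:H1 -> H1
  del 28.166.230.248/29 (clear depth 29)
  add 28.160.0.0/12 -> H5 at depth 12
  add 14.0.0.0/12 -> H6 at depth 12
  add 28.160.0.0/12 -> H5 at depth 12
  lookup 28.166.230.244: bits 0001110010100110111001101111 walk d0:-→d1:-→d2:-→d3:-→d4:-→d5:-→d6:-→d7:-→d8:H6→d9:-→d10:-→d11:-→d12:H5→d13:-→d14:-→d15:-→d16:H2→d17:-→d18:-→d19:-→d20:-→d21:-→d22:-→d23:-→d24:-→d25:-→d26:-→d27:-→d28:H1 -> H1
  lookup 14.0.0.6: bits 000011100000 walk d0:-→d1:-→d2:-→d3:-→d4:-→d5:-→d6:-→d7:-→d8:-→d9:-→d10:-→d11:-→d12:H6 -> H6
  del 28.166.0.0/16 (clear depth 16)
  add 28.0.0.0/8 -> H5 at depth 8
  lookup 28.160.8.134: bits 0001110010100 walk d0:-→d1:-→d2:-→d3:-→d4:-→d5:-→d6:-→d7:-→d8:H5→d9:-→d10:-→d11:-→d12:H5→d13:- -> H5
  add 28.166.224.0/20 -> H0 at depth 20
  del 28.166.224.0/20 (clear depth 20)
  lookup 28.5.69.40: bits 00011100 walk d0:-→d1:-→d2:-→d3:-→d4:-→d5:-→d6:-→d7:-→d8:H5 -> H5
  add 28.0.0.0/8 -> H3 at depth 8
  lookup 28.12.188.30: bits 00011100 walk d0:-→d1:-→d2:-→d3:-→d4:-→d5:-→d6:-→d7:-→d8:H3 -> H3
  lookup 28.166.230.243: bits 0001110010100110111001101111 walk d0:-→d1:-→d2:-→d3:-→d4:-→d5:-→d6:-→d7:-→d8:H3→d9:-→d10:-→d11:-→d12:H5→d13:-→d14:-→d15:-→d16:-→d17:-→d18:-→d19:-→d20:-→d21:-→d22:-→d23:-→d24:-→d25:-→d26:-→d27:-→d28:H1 -> H1
  add 14.10.0.0/16 -> H1 at depth 16
  add 28.0.0.0/8 -> H5 at depth 8
  del 28.0.0.0/8 (clear depth 8)
  lookup 28.160.0.15: bits 0001110010100 walk d0:-→d1:-→d2:-→d3:-→d4:-→d5:-→d6:-→d7:-→d8:-→d9:-→d10:-→d11:-→d12:H5→d13:- -> H5
  add 0.0.0.0/0 -> H3 at depth 0
  del 14.10.0.0/16 (clear depth 16)
  add 28.160.0.0/12 -> H4 at depth 12
  lookup 28.160.0.173: bits 0001110010100 walk d0:H3→d1:-→d2:-→d3:-→d4:-→d5:-→d6:-→d7:-→d8:-→d9:-→d10:-→d11:-→d12:H4→d13:- -> H4
  add 28.166.230.249/32 -> H0 at depth 32

== LOOKUPS ==
["H0","H3","H6","H1","H1","H6","H5","H5","H3","H1","H5","H4"]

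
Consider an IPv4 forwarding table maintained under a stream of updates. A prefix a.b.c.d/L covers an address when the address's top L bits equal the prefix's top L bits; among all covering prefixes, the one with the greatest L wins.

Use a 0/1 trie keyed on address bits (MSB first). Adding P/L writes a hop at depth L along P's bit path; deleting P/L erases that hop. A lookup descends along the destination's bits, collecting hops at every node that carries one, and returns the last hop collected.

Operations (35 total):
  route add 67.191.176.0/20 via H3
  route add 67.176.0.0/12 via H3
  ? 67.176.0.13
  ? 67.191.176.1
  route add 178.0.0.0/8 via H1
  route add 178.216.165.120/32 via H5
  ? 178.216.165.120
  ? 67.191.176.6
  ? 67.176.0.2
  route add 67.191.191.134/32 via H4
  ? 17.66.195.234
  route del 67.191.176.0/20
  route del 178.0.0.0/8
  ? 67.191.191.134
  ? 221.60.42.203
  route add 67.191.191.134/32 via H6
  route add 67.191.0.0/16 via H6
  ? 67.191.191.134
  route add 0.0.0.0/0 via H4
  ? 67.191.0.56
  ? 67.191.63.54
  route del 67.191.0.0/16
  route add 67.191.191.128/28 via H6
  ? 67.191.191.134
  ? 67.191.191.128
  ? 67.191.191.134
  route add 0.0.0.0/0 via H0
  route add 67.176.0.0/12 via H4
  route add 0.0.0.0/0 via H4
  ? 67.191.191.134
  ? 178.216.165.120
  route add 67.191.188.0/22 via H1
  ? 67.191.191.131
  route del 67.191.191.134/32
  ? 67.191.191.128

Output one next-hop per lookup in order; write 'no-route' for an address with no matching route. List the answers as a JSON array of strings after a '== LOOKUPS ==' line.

Trace:
  + 67.191.176.0/20 (H3) depth=20
  + 67.176.0.0/12 (H3) depth=12
  lookup 67.176.0.13: bits 010000111011 walk d0:-→d1:-→d2:-→d3:-→d4:-→d5:-→d6:-→d7:-→d8:-→d9:-→d10:-→d11:-→d12:H3 -> H3
  lookup 67.191.176.1: bits 01000011101111111011 walk d0:-→d1:-→d2:-→d3:-→d4:-→d5:-→d6:-→d7:-→d8:-→d9:-→d10:-→d11:-→d12:H3→d13:-→d14:-→d15:-→d16:-→d17:-→d18:-→d19:-→d20:H3 -> H3
  + 178.0.0.0/8 (H1) depth=8
  + 178.216.165.120/32 (H5) depth=32
  lookup 178.216.165.120: bits 10110010110110001010010101111000 walk d0:-→d1:-→d2:-→d3:-→d4:-→d5:-→d6:-→d7:-→d8:H1→d9:-→d10:-→d11:-→d12:-→d13:-→d14:-→d15:-→d16:-→d17:-→d18:-→d19:-→d20:-→d21:-→d22:-→d23:-→d24:-→d25:-→d26:-→d27:-→d28:-→d29:-→d30:-→d31:-→d32:H5 -> H5
  lookup 67.191.176.6: bits 01000011101111111011 walk d0:-→d1:-→d2:-→d3:-→d4:-→d5:-→d6:-→d7:-→d8:-→d9:-→d10:-→d11:-→d12:H3→d13:-→d14:-→d15:-→d16:-→d17:-→d18:-→d19:-→d20:H3 -> H3
  lookup 67.176.0.2: bits 010000111011 walk d0:-→d1:-→d2:-→d3:-→d4:-→d5:-→d6:-→d7:-→d8:-→d9:-→d10:-→d11:-→d12:H3 -> H3
  + 67.191.191.134/32 (H4) depth=32
  lookup 17.66.195.234: bits 0 walk d0:-→d1:- -> no-route
  - 67.191.176.0/20 clear@20
  - 178.0.0.0/8 clear@8
  lookup 67.191.191.134: bits 01000011101111111011111110000110 walk d0:-→d1:-→d2:-→d3:-→d4:-→d5:-→d6:-→d7:-→d8:-→d9:-→d10:-→d11:-→d12:H3→d13:-→d14:-→d15:-→d16:-→d17:-→d18:-→d19:-→d20:-→d21:-→d22:-→d23:-→d24:-→d25:-→d26:-→d27:-→d28:-→d29:-→d30:-→d31:-→d32:H4 -> H4
  lookup 221.60.42.203: bits 1 walk d0:-→d1:- -> no-route
  + 67.191.191.134/32 (H6) depth=32
  + 67.191.0.0/16 (H6) depth=16
  lookup 67.191.191.134: bits 01000011101111111011111110000110 walk d0:-→d1:-→d2:-→d3:-→d4:-→d5:-→d6:-→d7:-→d8:-→d9:-→d10:-→d11:-→d12:H3→d13:-→d14:-→d15:-→d16:H6→d17:-→d18:-→d19:-→d20:-→d21:-→d22:-→d23:-→d24:-→d25:-→d26:-→d27:-→d28:-→d29:-→d30:-→d31:-→d32:H6 -> H6
  + 0.0.0.0/0 (H4) depth=0
  lookup 67.191.0.56: bits 0100001110111111 walk d0:H4→d1:-→d2:-→d3:-→d4:-→d5:-→d6:-→d7:-→d8:-→d9:-→d10:-→d11:-→d12:H3→d13:-→d14:-→d15:-→d16:H6 -> H6
  lookup 67.191.63.54: bits 0100001110111111 walk d0:H4→d1:-→d2:-→d3:-→d4:-→d5:-→d6:-→d7:-→d8:-→d9:-→d10:-→d11:-→d12:H3→d13:-→d14:-→d15:-→d16:H6 -> H6
  - 67.191.0.0/16 clear@16
  + 67.191.191.128/28 (H6) depth=28
  lookup 67.191.191.134: bits 01000011101111111011111110000110 walk d0:H4→d1:-→d2:-→d3:-→d4:-→d5:-→d6:-→d7:-→d8:-→d9:-→d10:-→d11:-→d12:H3→d13:-→d14:-→d15:-→d16:-→d17:-→d18:-→d19:-→d20:-→d21:-→d22:-→d23:-→d24:-→d25:-→d26:-→d27:-→d28:H6→d29:-→d30:-→d31:-→d32:H6 -> H6
  lookup 67.191.191.128: bits 01000011101111111011111110000 walk d0:H4→d1:-→d2:-→d3:-→d4:-→d5:-→d6:-→d7:-→d8:-→d9:-→d10:-→d11:-→d12:H3→d13:-→d14:-→d15:-→d16:-→d17:-→d18:-→d19:-→d20:-→d21:-→d22:-→d23:-→d24:-→d25:-→d26:-→d27:-→d28:H6→d29:- -> H6
  lookup 67.191.191.134: bits 01000011101111111011111110000110 walk d0:H4→d1:-→d2:-→d3:-→d4:-→d5:-→d6:-→d7:-→d8:-→d9:-→d10:-→d11:-→d12:H3→d13:-→d14:-→d15:-→d16:-→d17:-→d18:-→d19:-→d20:-→d21:-→d22:-→d23:-→d24:-→d25:-→d26:-→d27:-→d28:H6→d29:-→d30:-→d31:-→d32:H6 -> H6
  + 0.0.0.0/0 (H0) depth=0
  + 67.176.0.0/12 (H4) depth=12
  + 0.0.0.0/0 (H4) depth=0
  lookup 67.191.191.134: bits 01000011101111111011111110000110 walk d0:H4→d1:-→d2:-→d3:-→d4:-→d5:-→d6:-→d7:-→d8:-→d9:-→d10:-→d11:-→d12:H4→d13:-→d14:-→d15:-→d16:-→d17:-→d18:-→d19:-→d20:-→d21:-→d22:-→d23:-→d24:-→d25:-→d26:-→d27:-→d28:H6→d29:-→d30:-→d31:-→d32:H6 -> H6
  lookup 178.216.165.120: bits 10110010110110001010010101111000 walk d0:H4→d1:-→d2:-→d3:-→d4:-→d5:-→d6:-→d7:-→d8:-→d9:-→d10:-→d11:-→d12:-→d13:-→d14:-→d15:-→d16:-→d17:-→d18:-→d19:-→d20:-→d21:-→d22:-→d23:-→d24:-→d25:-→d26:-→d27:-→d28:-→d29:-→d30:-→d31:-→d32:H5 -> H5
  + 67.191.188.0/22 (H1) depth=22
  lookup 67.191.191.131: bits 01000011101111111011111110000 walk d0:H4→d1:-→d2:-→d3:-→d4:-→d5:-→d6:-→d7:-→d8:-→d9:-→d10:-→d11:-→d12:H4→d13:-→d14:-→d15:-→d16:-→d17:-→d18:-→d19:-→d20:-→d21:-→d22:H1→d23:-→d24:-→d25:-→d26:-→d27:-→d28:H6→d29:- -> H6
  - 67.191.191.134/32 clear@32
  lookup 67.191.191.128: bits 01000011101111111011111110000 walk d0:H4→d1:-→d2:-→d3:-→d4:-→d5:-→d6:-→d7:-→d8:-→d9:-→d10:-→d11:-→d12:H4→d13:-→d14:-→d15:-→d16:-→d17:-→d18:-→d19:-→d20:-→d21:-→d22:H1→d23:-→d24:-→d25:-→d26:-→d27:-→d28:H6→d29:- -> H6

== LOOKUPS ==
["H3","H3","H5","H3","H3","no-route","H4","no-route","H6","H6","H6","H6","H6","H6","H6","H5","H6","H6"]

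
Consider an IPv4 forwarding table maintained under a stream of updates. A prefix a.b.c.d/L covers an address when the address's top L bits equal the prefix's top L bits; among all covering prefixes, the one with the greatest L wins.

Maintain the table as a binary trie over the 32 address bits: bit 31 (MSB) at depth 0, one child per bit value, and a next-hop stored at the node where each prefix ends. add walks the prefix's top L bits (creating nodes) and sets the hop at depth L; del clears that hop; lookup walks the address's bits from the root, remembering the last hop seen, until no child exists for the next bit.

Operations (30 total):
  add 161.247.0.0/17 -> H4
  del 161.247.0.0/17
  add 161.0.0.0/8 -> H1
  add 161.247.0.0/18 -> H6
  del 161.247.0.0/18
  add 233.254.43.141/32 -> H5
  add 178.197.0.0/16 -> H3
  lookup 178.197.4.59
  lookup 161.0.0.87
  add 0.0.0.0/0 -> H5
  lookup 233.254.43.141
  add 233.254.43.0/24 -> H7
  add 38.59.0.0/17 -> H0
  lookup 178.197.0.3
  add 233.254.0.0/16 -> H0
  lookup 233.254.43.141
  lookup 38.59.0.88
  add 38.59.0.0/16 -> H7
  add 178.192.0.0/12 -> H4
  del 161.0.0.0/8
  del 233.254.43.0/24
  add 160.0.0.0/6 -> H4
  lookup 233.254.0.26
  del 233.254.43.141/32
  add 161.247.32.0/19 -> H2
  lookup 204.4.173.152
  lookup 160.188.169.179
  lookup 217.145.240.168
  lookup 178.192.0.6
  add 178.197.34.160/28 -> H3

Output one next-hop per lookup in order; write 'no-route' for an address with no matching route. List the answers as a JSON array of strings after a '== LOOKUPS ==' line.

Apply in order:
  + 161.247.0.0/17 (H4) depth=17
  - 161.247.0.0/17 clear@17
  + 161.0.0.0/8 (H1) depth=8
  + 161.247.0.0/18 (H6) depth=18
  - 161.247.0.0/18 clear@18
  + 233.254.43.141/32 (H5) depth=32
  + 178.197.0.0/16 (H3) depth=16
  Q 178.197.4.59: descend 1011001011000101 ; hops seen [H3] ; pick H3
  Q 161.0.0.87: descend 10100001 ; hops seen [H1] ; pick H1
  + 0.0.0.0/0 (H5) depth=0
  Q 233.254.43.141: descend 11101001111111100010101110001101 ; hops seen [H5,H5] ; pick H5
  + 233.254.43.0/24 (H7) depth=24
  + 38.59.0.0/17 (H0) depth=17
  Q 178.197.0.3: descend 1011001011000101 ; hops seen [H5,H3] ; pick H3
  + 233.254.0.0/16 (H0) depth=16
  Q 233.254.43.141: descend 11101001111111100010101110001101 ; hops seen [H5,H0,H7,H5] ; pick H5
  Q 38.59.0.88: descend 00100110001110110 ; hops seen [H5,H0] ; pick H0
  + 38.59.0.0/16 (H7) depth=16
  + 178.192.0.0/12 (H4) depth=12
  - 161.0.0.0/8 clear@8
  - 233.254.43.0/24 clear@24
  + 160.0.0.0/6 (H4) depth=6
  Q 233.254.0.26: descend 111010011111111000 ; hops seen [H5,H0] ; pick H0
  - 233.254.43.141/32 clear@32
  + 161.247.32.0/19 (H2) depth=19
  Q 204.4.173.152: descend 11 ; hops seen [H5] ; pick H5
  Q 160.188.169.179: descend 1010000 ; hops seen [H5,H4] ; pick H4
  Q 217.145.240.168: descend 11 ; hops seen [H5] ; pick H5
  Q 178.192.0.6: descend 1011001011000 ; hops seen [H5,H4] ; pick H4
  + 178.197.34.160/28 (H3) depth=28

== LOOKUPS ==
["H3","H1","H5","H3","H5","H0","H0","H5","H4","H5","H4"]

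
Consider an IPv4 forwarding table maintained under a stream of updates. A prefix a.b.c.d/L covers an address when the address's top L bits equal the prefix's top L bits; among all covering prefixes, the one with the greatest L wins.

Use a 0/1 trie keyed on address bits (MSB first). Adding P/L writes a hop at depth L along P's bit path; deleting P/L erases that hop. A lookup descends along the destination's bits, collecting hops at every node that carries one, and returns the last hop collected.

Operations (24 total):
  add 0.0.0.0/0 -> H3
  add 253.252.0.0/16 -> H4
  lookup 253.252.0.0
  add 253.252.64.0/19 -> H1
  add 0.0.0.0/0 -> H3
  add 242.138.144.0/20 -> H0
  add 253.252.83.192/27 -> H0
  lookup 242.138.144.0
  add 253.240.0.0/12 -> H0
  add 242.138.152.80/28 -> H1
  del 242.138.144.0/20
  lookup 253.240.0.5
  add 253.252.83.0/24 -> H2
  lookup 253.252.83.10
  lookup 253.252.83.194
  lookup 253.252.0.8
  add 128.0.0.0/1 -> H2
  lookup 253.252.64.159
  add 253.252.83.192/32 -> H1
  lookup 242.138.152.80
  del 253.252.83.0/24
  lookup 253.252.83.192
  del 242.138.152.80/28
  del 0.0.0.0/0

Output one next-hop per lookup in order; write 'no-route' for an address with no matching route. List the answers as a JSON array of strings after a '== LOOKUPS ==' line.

Process each operation:
  add 0.0.0.0/0 -> H3 at depth 0
  add 253.252.0.0/16 -> H4 at depth 16
  Q 253.252.0.0: descend 1111110111111100 ; hops seen [H3,H4] ; pick H4
  add 253.252.64.0/19 -> H1 at depth 19
  add 0.0.0.0/0 -> H3 at depth 0
  add 242.138.144.0/20 -> H0 at depth 20
  add 253.252.83.192/27 -> H0 at depth 27
  Q 242.138.144.0: descend 11110010100010101001 ; hops seen [H3,H0] ; pick H0
  add 253.240.0.0/12 -> H0 at depth 12
  add 242.138.152.80/28 -> H1 at depth 28
  del 242.138.144.0/20 (clear depth 20)
  Q 253.240.0.5: descend 111111011111 ; hops seen [H3,H0] ; pick H0
  add 253.252.83.0/24 -> H2 at depth 24
  Q 253.252.83.10: descend 111111011111110001010011 ; hops seen [H3,H0,H4,H1,H2] ; pick H2
  Q 253.252.83.194: descend 111111011111110001010011110 ; hops seen [H3,H0,H4,H1,H2,H0] ; pick H0
  Q 253.252.0.8: descend 11111101111111000 ; hops seen [H3,H0,H4] ; pick H4
  add 128.0.0.0/1 -> H2 at depth 1
  Q 253.252.64.159: descend 1111110111111100010 ; hops seen [H3,H2,H0,H4,H1] ; pick H1
  add 253.252.83.192/32 -> H1 at depth 32
  Q 242.138.152.80: descend 1111001010001010100110000101 ; hops seen [H3,H2,H1] ; pick H1
  del 253.252.83.0/24 (clear depth 24)
  Q 253.252.83.192: descend 11111101111111000101001111000000 ; hops seen [H3,H2,H0,H4,H1,H0,H1] ; pick H1
  del 242.138.152.80/28 (clear depth 28)
  del 0.0.0.0/0 (clear depth 0)

== LOOKUPS ==
["H4","H0","H0","H2","H0","H4","H1","H1","H1"]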